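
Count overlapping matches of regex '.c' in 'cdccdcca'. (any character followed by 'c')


Pattern: .c means any character followed by 'c'.
Scanning 'cdccdcca' position-by-position:
  Pos 0: window 'cd' -> no
  Pos 1: window 'dc' -> MATCH
  Pos 2: window 'cc' -> MATCH
  Pos 3: window 'cd' -> no
  Pos 4: window 'dc' -> MATCH
  Pos 5: window 'cc' -> MATCH
  Pos 6: window 'ca' -> no
  Pos 7: window 'a' -> no
Total matches: 4

4


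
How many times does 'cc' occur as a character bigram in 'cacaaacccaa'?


Scanning 'cacaaacccaa' for bigram 'cc':
  Position 0: 'ca' -> no
  Position 1: 'ac' -> no
  Position 2: 'ca' -> no
  Position 3: 'aa' -> no
  Position 4: 'aa' -> no
  Position 5: 'ac' -> no
  Position 6: 'cc' -> MATCH
  Position 7: 'cc' -> MATCH
  Position 8: 'ca' -> no
  Position 9: 'aa' -> no
Total matches: 2

2


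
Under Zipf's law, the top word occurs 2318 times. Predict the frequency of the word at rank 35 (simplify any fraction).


Zipf's law: freq(rank) = f1 / rank
f1 = 2318, rank = 35
freq = 2318 / 35
GCD(2318, 35) = 1
Simplified: 2318/35

2318/35


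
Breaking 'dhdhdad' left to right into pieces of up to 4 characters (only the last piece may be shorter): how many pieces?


'dhdhdad' has 7 characters.
Chunking with max size 4:
  Chunk 1: 'dhdh' (positions 0-3)
  Chunk 2: 'dad' (positions 4-6)
Total chunks: ceil(7 / 4) = 2

2


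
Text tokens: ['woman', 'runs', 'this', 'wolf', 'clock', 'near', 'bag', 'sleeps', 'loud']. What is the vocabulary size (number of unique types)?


Listing all tokens and tracking unique types:
  Token 1: 'woman' -> NEW (unique so far: 1)
  Token 2: 'runs' -> NEW (unique so far: 2)
  Token 3: 'this' -> NEW (unique so far: 3)
  Token 4: 'wolf' -> NEW (unique so far: 4)
  Token 5: 'clock' -> NEW (unique so far: 5)
  Token 6: 'near' -> NEW (unique so far: 6)
  Token 7: 'bag' -> NEW (unique so far: 7)
  Token 8: 'sleeps' -> NEW (unique so far: 8)
  Token 9: 'loud' -> NEW (unique so far: 9)
Unique types: ('bag', 'clock', 'loud', 'near', 'runs', 'sleeps', 'this', 'wolf', 'woman')
Vocabulary size: 9

9


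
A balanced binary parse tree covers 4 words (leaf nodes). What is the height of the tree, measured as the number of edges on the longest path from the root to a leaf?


In a balanced binary tree with n leaves the deepest leaf is ceil(log2(n)) edges below the root.
log2(4) = 2.0000
ceil(2.0000) = 2
height (edges) = 2

2


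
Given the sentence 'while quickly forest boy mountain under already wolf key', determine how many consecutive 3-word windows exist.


Word trigrams from [9] words:
  Trigram 1: (while quickly forest)
  Trigram 2: (quickly forest boy)
  Trigram 3: (forest boy mountain)
  Trigram 4: (boy mountain under)
  Trigram 5: (mountain under already)
  Trigram 6: (under already wolf)
  Trigram 7: (already wolf key)
Total word trigrams: 9 - 2 = 7

7


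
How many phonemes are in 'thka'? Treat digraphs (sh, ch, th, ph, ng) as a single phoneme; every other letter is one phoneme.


Parsing 'thka' greedily, digraphs first:
  'th' -> digraph (1 consonant phoneme) (phonemes so far: 1)
  'k' -> consonant phoneme (phonemes so far: 2)
  'a' -> vowel phoneme (phonemes so far: 3)
Total phonemes: 3

3


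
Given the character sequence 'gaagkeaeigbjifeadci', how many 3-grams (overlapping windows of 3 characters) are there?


String 'gaagkeaeigbjifeadci' has length L = 19.
Number of overlapping n-grams = L - n + 1
Substituting: 19 - 3 + 1 = 17

17


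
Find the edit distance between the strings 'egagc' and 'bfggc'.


Building DP table for s1='egagc' (len 5) and s2='bfggc' (len 5):
       b  f  g  g  c
    0  1  2  3  4  5
  e 1  1  2  3  4  5
  g 2  2  2  2  3  4
  a 3  3  3  3  3  4
  g 4  4  4  3  3  4
  c 5  5  5  4  4  3
Edit distance = dp[5][5] = 3

3


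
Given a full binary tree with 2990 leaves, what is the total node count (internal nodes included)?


Leaf nodes (terminals): 2990
Internal nodes = n - 1 = 2990 - 1 = 2989
Total = leaves + internal = 2990 + 2989 = 5979

5979


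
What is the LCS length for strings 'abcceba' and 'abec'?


DP table for LCS of 'abcceba' and 'abec':
       a  b  e  c
    0  0  0  0  0
  a 0  1  1  1  1
  b 0  1  2  2  2
  c 0  1  2  2  3
  c 0  1  2  2  3
  e 0  1  2  3  3
  b 0  1  2  3  3
  a 0  1  2  3  3
LCS: 'abc'
LCS length = 3

3


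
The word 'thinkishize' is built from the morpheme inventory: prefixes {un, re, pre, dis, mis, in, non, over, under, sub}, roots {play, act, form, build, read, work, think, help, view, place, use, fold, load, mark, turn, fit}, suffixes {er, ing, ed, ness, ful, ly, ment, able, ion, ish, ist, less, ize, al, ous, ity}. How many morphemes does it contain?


Segmenting 'thinkishize' against the inventory:
  'think' -> root (morpheme 1)
  'ish' -> suffix (morpheme 2)
  'ize' -> suffix (morpheme 3)
Total morphemes: 3

3


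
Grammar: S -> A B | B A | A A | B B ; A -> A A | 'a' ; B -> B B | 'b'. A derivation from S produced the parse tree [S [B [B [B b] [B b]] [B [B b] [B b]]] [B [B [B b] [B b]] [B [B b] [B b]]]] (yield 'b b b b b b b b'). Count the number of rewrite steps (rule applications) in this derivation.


Every bracketed nonterminal node [X ...] in the tree is produced by exactly one rule application.
Reading the tree off as a leftmost derivation:
  Step 1: S  =>  B B   (applied S -> B B)
  Step 2: B B  =>  B B B   (applied B -> B B)
  Step 3: B B B  =>  B B B B   (applied B -> B B)
  Step 4: B B B B  =>  b B B B   (applied B -> b)
  Step 5: b B B B  =>  b b B B   (applied B -> b)
  Step 6: b b B B  =>  b b B B B   (applied B -> B B)
  Step 7: b b B B B  =>  b b b B B   (applied B -> b)
  Step 8: b b b B B  =>  b b b b B   (applied B -> b)
  Step 9: b b b b B  =>  b b b b B B   (applied B -> B B)
  Step 10: b b b b B B  =>  b b b b B B B   (applied B -> B B)
  Step 11: b b b b B B B  =>  b b b b b B B   (applied B -> b)
  Step 12: b b b b b B B  =>  b b b b b b B   (applied B -> b)
  Step 13: b b b b b b B  =>  b b b b b b B B   (applied B -> B B)
  Step 14: b b b b b b B B  =>  b b b b b b b B   (applied B -> b)
  Step 15: b b b b b b b B  =>  b b b b b b b b   (applied B -> b)
Final yield: b b b b b b b b
Total rewrite steps: 15

15


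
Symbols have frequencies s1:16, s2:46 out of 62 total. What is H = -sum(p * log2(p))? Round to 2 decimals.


Computing entropy H = -sum(p_i * log2(p_i)):
  s1: p = 16/62 = 0.2581, -p*log2(p) = 0.5043
  s2: p = 46/62 = 0.7419, -p*log2(p) = 0.3195
H = sum of terms = 0.8238
Rounded to 2 decimals: 0.82

0.82


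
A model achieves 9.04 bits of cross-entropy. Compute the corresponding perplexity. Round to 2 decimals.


Perplexity formula: PP = 2^H
H = 9.04
PP = 2^9.04
Decompose: 2^9.04 = 2^9 * 2^0.04
2^9 = 512, 2^0.04 ~ 1.0281138
PP ~ 512 * 1.0281138 = 526.3942656
Rounded to 2 decimals: 526.39

526.39


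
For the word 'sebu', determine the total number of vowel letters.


Scanning each character of 'sebu':
  Position 1: 's' -> consonant (running count: 0)
  Position 2: 'e' -> vowel (running count: 1)
  Position 3: 'b' -> consonant (running count: 1)
  Position 4: 'u' -> vowel (running count: 2)
Total vowels: 2

2


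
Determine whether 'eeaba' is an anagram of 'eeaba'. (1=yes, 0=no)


Sort characters of 'eeaba': 'aabee'
Sort characters of 'eeaba': 'aabee'
Sorted forms match -> they ARE anagrams
Result: 1

1


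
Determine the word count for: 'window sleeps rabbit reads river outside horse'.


Counting words by splitting on spaces:
  Word 1: 'window'
  Word 2: 'sleeps'
  Word 3: 'rabbit'
  Word 4: 'reads'
  Word 5: 'river'
  Word 6: 'outside'
  Word 7: 'horse'
Total words: 7

7


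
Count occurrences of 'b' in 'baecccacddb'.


Scanning 'baecccacddb' for 'b':
  Position 0: 'b' -> MATCH (count: 1)
  Position 10: 'b' -> MATCH (count: 2)
Total occurrences of 'b': 2

2


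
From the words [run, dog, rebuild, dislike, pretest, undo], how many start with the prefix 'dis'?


Checking each word for prefix 'dis':
  'run' -> no (count: 0)
  'dog' -> no (count: 0)
  'rebuild' -> no (count: 0)
  'dislike' -> YES, starts with 'dis' (count: 1)
  'pretest' -> no (count: 1)
  'undo' -> no (count: 1)
Total with prefix 'dis': 1

1


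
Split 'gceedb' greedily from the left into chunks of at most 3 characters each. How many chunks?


'gceedb' has 6 characters.
Chunking with max size 3:
  Chunk 1: 'gce' (positions 0-2)
  Chunk 2: 'edb' (positions 3-5)
Total chunks: ceil(6 / 3) = 2

2


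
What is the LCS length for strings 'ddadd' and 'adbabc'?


DP table for LCS of 'ddadd' and 'adbabc':
       a  d  b  a  b  c
    0  0  0  0  0  0  0
  d 0  0  1  1  1  1  1
  d 0  0  1  1  1  1  1
  a 0  1  1  1  2  2  2
  d 0  1  2  2  2  2  2
  d 0  1  2  2  2  2  2
LCS: 'da'
LCS length = 2

2


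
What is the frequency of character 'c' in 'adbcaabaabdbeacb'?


Scanning 'adbcaabaabdbeacb' for 'c':
  Position 3: 'c' -> MATCH (count: 1)
  Position 14: 'c' -> MATCH (count: 2)
Total occurrences of 'c': 2

2


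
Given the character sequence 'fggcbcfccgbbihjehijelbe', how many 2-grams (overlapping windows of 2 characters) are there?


String 'fggcbcfccgbbihjehijelbe' has length L = 23.
Number of overlapping n-grams = L - n + 1
Substituting: 23 - 2 + 1 = 22

22


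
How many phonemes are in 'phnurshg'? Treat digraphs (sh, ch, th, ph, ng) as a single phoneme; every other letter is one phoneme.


Parsing 'phnurshg' greedily, digraphs first:
  'ph' -> digraph (1 consonant phoneme) (phonemes so far: 1)
  'n' -> consonant phoneme (phonemes so far: 2)
  'u' -> vowel phoneme (phonemes so far: 3)
  'r' -> consonant phoneme (phonemes so far: 4)
  'sh' -> digraph (1 consonant phoneme) (phonemes so far: 5)
  'g' -> consonant phoneme (phonemes so far: 6)
Total phonemes: 6

6


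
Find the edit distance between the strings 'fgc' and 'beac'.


Building DP table for s1='fgc' (len 3) and s2='beac' (len 4):
       b  e  a  c
    0  1  2  3  4
  f 1  1  2  3  4
  g 2  2  2  3  4
  c 3  3  3  3  3
Edit distance = dp[3][4] = 3

3


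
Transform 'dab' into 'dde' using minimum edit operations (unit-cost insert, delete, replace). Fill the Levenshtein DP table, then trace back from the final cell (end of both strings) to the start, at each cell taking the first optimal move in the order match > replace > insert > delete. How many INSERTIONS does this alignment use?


Edit distance = 2. Backtracking from cell (3, 3) with preference match > replace > insert > delete,
then listing the resulting alignment 'dab' -> 'dde' left to right:
  Step 1: keep 'd'
  Step 2: replace a->d
  Step 3: replace b->e
Total insertions: 0

0


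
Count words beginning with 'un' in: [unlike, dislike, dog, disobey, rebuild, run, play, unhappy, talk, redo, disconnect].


Checking each word for prefix 'un':
  'unlike' -> YES, starts with 'un' (count: 1)
  'dislike' -> no (count: 1)
  'dog' -> no (count: 1)
  'disobey' -> no (count: 1)
  'rebuild' -> no (count: 1)
  'run' -> no (count: 1)
  'play' -> no (count: 1)
  'unhappy' -> YES, starts with 'un' (count: 2)
  'talk' -> no (count: 2)
  'redo' -> no (count: 2)
  'disconnect' -> no (count: 2)
Total with prefix 'un': 2

2


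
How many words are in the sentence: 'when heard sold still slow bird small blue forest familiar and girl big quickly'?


Counting words by splitting on spaces:
  Word 1: 'when'
  Word 2: 'heard'
  Word 3: 'sold'
  Word 4: 'still'
  Word 5: 'slow'
  Word 6: 'bird'
  Word 7: 'small'
  Word 8: 'blue'
  Word 9: 'forest'
  Word 10: 'familiar'
  Word 11: 'and'
  Word 12: 'girl'
  Word 13: 'big'
  Word 14: 'quickly'
Total words: 14

14


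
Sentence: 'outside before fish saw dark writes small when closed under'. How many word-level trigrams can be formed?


Word trigrams from [10] words:
  Trigram 1: (outside before fish)
  Trigram 2: (before fish saw)
  Trigram 3: (fish saw dark)
  Trigram 4: (saw dark writes)
  Trigram 5: (dark writes small)
  Trigram 6: (writes small when)
  Trigram 7: (small when closed)
  Trigram 8: (when closed under)
Total word trigrams: 10 - 2 = 8

8


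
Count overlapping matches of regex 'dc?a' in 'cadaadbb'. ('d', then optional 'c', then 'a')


Pattern: dc?a means 'd', then optional 'c', then 'a'.
Scanning 'cadaadbb' position-by-position:
  Pos 0: window 'cad' -> no
  Pos 1: window 'ada' -> no
  Pos 2: window 'daa' -> MATCH
  Pos 3: window 'aad' -> no
  Pos 4: window 'adb' -> no
  Pos 5: window 'dbb' -> no
  Pos 6: window 'bb' -> no
  Pos 7: window 'b' -> no
Total matches: 1

1


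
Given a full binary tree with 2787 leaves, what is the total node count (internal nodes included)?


Leaf nodes (terminals): 2787
Internal nodes = n - 1 = 2787 - 1 = 2786
Total = leaves + internal = 2787 + 2786 = 5573

5573


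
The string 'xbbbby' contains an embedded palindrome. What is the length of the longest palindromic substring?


Scanning 'xbbbby' for palindromic substrings.
Substring at positions 1-4: 'bbbb'.
Check: reverse('bbbb') = 'bbbb' -> palindrome confirmed.
Neighbouring characters ('x' / 'y') break symmetry, so it cannot extend further.
No longer palindromic substring exists; longest length = 4

4


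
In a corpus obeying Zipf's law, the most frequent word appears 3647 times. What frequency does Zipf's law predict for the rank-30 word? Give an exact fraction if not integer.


Zipf's law: freq(rank) = f1 / rank
f1 = 3647, rank = 30
freq = 3647 / 30
GCD(3647, 30) = 1
Simplified: 3647/30

3647/30


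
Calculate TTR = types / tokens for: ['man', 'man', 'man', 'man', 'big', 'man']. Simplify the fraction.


Tokens: 6
Unique types: ('big', 'man') = 2
TTR = 2/6
Simplify: divide both by 2 -> 1/3
TTR = 1/3

1/3


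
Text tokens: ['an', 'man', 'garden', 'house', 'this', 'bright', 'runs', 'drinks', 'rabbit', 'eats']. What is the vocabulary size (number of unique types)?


Listing all tokens and tracking unique types:
  Token 1: 'an' -> NEW (unique so far: 1)
  Token 2: 'man' -> NEW (unique so far: 2)
  Token 3: 'garden' -> NEW (unique so far: 3)
  Token 4: 'house' -> NEW (unique so far: 4)
  Token 5: 'this' -> NEW (unique so far: 5)
  Token 6: 'bright' -> NEW (unique so far: 6)
  Token 7: 'runs' -> NEW (unique so far: 7)
  Token 8: 'drinks' -> NEW (unique so far: 8)
  Token 9: 'rabbit' -> NEW (unique so far: 9)
  Token 10: 'eats' -> NEW (unique so far: 10)
Unique types: ('an', 'bright', 'drinks', 'eats', 'garden', 'house', 'man', 'rabbit', 'runs', 'this')
Vocabulary size: 10

10


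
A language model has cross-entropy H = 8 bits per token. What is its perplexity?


Perplexity formula: PP = 2^H
H = 8
PP = 2^8
Steps: 2^1 = 2, 2^2 = 4, 2^3 = 8, 2^4 = 16, 2^5 = 32, 2^6 = 64, 2^7 = 128, 2^8 = 256
PP = 256

256


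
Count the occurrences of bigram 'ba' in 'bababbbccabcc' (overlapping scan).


Scanning 'bababbbccabcc' for bigram 'ba':
  Position 0: 'ba' -> MATCH
  Position 1: 'ab' -> no
  Position 2: 'ba' -> MATCH
  Position 3: 'ab' -> no
  Position 4: 'bb' -> no
  Position 5: 'bb' -> no
  Position 6: 'bc' -> no
  Position 7: 'cc' -> no
  Position 8: 'ca' -> no
  Position 9: 'ab' -> no
  Position 10: 'bc' -> no
  Position 11: 'cc' -> no
Total matches: 2

2


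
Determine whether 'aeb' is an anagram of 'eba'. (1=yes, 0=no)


Sort characters of 'aeb': 'abe'
Sort characters of 'eba': 'abe'
Sorted forms match -> they ARE anagrams
Result: 1

1


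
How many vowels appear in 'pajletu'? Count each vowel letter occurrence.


Scanning each character of 'pajletu':
  Position 1: 'p' -> consonant (running count: 0)
  Position 2: 'a' -> vowel (running count: 1)
  Position 3: 'j' -> consonant (running count: 1)
  Position 4: 'l' -> consonant (running count: 1)
  Position 5: 'e' -> vowel (running count: 2)
  Position 6: 't' -> consonant (running count: 2)
  Position 7: 'u' -> vowel (running count: 3)
Total vowels: 3

3


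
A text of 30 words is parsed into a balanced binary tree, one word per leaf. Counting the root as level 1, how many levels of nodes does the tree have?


In a balanced binary tree with n leaves the deepest leaf is ceil(log2(n)) edges below the root,
so counting node levels inclusive of root and leaves gives ceil(log2(n)) + 1 levels.
log2(30) = 4.9069
ceil(4.9069) = 5
levels = 5 + 1 = 6

6


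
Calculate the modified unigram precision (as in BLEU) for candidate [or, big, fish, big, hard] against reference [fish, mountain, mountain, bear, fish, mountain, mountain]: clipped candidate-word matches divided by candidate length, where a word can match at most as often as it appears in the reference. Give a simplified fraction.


Reference word counts: {'bear': 1, 'fish': 2, 'mountain': 4}
Checking each candidate word (with clipping):
  'or' -> not in reference -> no match (matches: 0)
  'big' -> not in reference -> no match (matches: 0)
  'fish' -> in reference (ref count 2, used 1/2) -> match (matches: 1)
  'big' -> not in reference -> no match (matches: 1)
  'hard' -> not in reference -> no match (matches: 1)
Clipped matches: 1, Candidate length: 5
Precision = 1/5

1/5


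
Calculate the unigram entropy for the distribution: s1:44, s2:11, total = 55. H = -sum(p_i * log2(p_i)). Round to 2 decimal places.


Computing entropy H = -sum(p_i * log2(p_i)):
  s1: p = 44/55 = 0.8000, -p*log2(p) = 0.2575
  s2: p = 11/55 = 0.2000, -p*log2(p) = 0.4644
H = sum of terms = 0.7219
Rounded to 2 decimals: 0.72

0.72


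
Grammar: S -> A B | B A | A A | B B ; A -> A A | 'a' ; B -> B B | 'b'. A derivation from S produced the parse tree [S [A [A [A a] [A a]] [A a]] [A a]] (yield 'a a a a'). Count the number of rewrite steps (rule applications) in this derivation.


Every bracketed nonterminal node [X ...] in the tree is produced by exactly one rule application.
Reading the tree off as a leftmost derivation:
  Step 1: S  =>  A A   (applied S -> A A)
  Step 2: A A  =>  A A A   (applied A -> A A)
  Step 3: A A A  =>  A A A A   (applied A -> A A)
  Step 4: A A A A  =>  a A A A   (applied A -> a)
  Step 5: a A A A  =>  a a A A   (applied A -> a)
  Step 6: a a A A  =>  a a a A   (applied A -> a)
  Step 7: a a a A  =>  a a a a   (applied A -> a)
Final yield: a a a a
Total rewrite steps: 7

7


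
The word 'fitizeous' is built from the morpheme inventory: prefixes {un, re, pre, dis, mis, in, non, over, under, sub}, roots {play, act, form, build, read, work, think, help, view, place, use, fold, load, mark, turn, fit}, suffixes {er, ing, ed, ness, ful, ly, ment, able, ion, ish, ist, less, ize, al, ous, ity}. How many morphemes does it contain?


Segmenting 'fitizeous' against the inventory:
  'fit' -> root (morpheme 1)
  'ize' -> suffix (morpheme 2)
  'ous' -> suffix (morpheme 3)
Total morphemes: 3

3


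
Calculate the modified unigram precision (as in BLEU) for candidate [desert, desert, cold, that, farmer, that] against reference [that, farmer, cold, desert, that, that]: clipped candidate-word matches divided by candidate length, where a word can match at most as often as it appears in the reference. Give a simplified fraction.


Reference word counts: {'cold': 1, 'desert': 1, 'farmer': 1, 'that': 3}
Checking each candidate word (with clipping):
  'desert' -> in reference (ref count 1, used 1/1) -> match (matches: 1)
  'desert' -> ref count 1 already used up (1/1) -> clipped, no match (matches: 1)
  'cold' -> in reference (ref count 1, used 1/1) -> match (matches: 2)
  'that' -> in reference (ref count 3, used 1/3) -> match (matches: 3)
  'farmer' -> in reference (ref count 1, used 1/1) -> match (matches: 4)
  'that' -> in reference (ref count 3, used 2/3) -> match (matches: 5)
Clipped matches: 5, Candidate length: 6
Precision = 5/6

5/6


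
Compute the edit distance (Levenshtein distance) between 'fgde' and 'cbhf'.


Building DP table for s1='fgde' (len 4) and s2='cbhf' (len 4):
       c  b  h  f
    0  1  2  3  4
  f 1  1  2  3  3
  g 2  2  2  3  4
  d 3  3  3  3  4
  e 4  4  4  4  4
Edit distance = dp[4][4] = 4

4


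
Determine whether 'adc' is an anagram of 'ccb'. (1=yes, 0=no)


Sort characters of 'adc': 'acd'
Sort characters of 'ccb': 'bcc'
Sorted forms differ -> they are NOT anagrams
Result: 0

0


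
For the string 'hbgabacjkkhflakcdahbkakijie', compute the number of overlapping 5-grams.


String 'hbgabacjkkhflakcdahbkakijie' has length L = 27.
Number of overlapping n-grams = L - n + 1
Substituting: 27 - 5 + 1 = 23

23


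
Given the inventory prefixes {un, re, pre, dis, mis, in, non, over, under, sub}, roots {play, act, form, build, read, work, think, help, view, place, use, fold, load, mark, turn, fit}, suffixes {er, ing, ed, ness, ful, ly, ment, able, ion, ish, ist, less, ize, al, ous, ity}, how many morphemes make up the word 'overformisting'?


Segmenting 'overformisting' against the inventory:
  'over' -> prefix (morpheme 1)
  'form' -> root (morpheme 2)
  'ist' -> suffix (morpheme 3)
  'ing' -> suffix (morpheme 4)
Total morphemes: 4

4


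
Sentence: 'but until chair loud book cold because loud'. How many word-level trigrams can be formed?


Word trigrams from [8] words:
  Trigram 1: (but until chair)
  Trigram 2: (until chair loud)
  Trigram 3: (chair loud book)
  Trigram 4: (loud book cold)
  Trigram 5: (book cold because)
  Trigram 6: (cold because loud)
Total word trigrams: 8 - 2 = 6

6


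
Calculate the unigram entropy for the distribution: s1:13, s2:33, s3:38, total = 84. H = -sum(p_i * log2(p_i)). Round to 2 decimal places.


Computing entropy H = -sum(p_i * log2(p_i)):
  s1: p = 13/84 = 0.1548, -p*log2(p) = 0.4166
  s2: p = 33/84 = 0.3929, -p*log2(p) = 0.5295
  s3: p = 38/84 = 0.4524, -p*log2(p) = 0.5177
H = sum of terms = 1.4638
Rounded to 2 decimals: 1.46

1.46


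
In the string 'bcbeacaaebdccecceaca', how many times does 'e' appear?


Scanning 'bcbeacaaebdccecceaca' for 'e':
  Position 3: 'e' -> MATCH (count: 1)
  Position 8: 'e' -> MATCH (count: 2)
  Position 13: 'e' -> MATCH (count: 3)
  Position 16: 'e' -> MATCH (count: 4)
Total occurrences of 'e': 4

4


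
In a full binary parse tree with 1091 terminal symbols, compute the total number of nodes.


Leaf nodes (terminals): 1091
Internal nodes = n - 1 = 1091 - 1 = 1090
Total = leaves + internal = 1091 + 1090 = 2181

2181


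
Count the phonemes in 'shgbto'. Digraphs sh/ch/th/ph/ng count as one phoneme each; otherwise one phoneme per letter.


Parsing 'shgbto' greedily, digraphs first:
  'sh' -> digraph (1 consonant phoneme) (phonemes so far: 1)
  'g' -> consonant phoneme (phonemes so far: 2)
  'b' -> consonant phoneme (phonemes so far: 3)
  't' -> consonant phoneme (phonemes so far: 4)
  'o' -> vowel phoneme (phonemes so far: 5)
Total phonemes: 5

5


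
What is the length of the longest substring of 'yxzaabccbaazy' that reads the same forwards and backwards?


Scanning 'yxzaabccbaazy' for palindromic substrings.
Substring at positions 2-11: 'zaabccbaaz'.
Check: reverse('zaabccbaaz') = 'zaabccbaaz' -> palindrome confirmed.
Neighbouring characters ('x' / 'y') break symmetry, so it cannot extend further.
No longer palindromic substring exists; longest length = 10

10


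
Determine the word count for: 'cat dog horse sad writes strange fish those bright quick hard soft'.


Counting words by splitting on spaces:
  Word 1: 'cat'
  Word 2: 'dog'
  Word 3: 'horse'
  Word 4: 'sad'
  Word 5: 'writes'
  Word 6: 'strange'
  Word 7: 'fish'
  Word 8: 'those'
  Word 9: 'bright'
  Word 10: 'quick'
  Word 11: 'hard'
  Word 12: 'soft'
Total words: 12

12


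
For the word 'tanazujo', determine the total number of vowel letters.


Scanning each character of 'tanazujo':
  Position 1: 't' -> consonant (running count: 0)
  Position 2: 'a' -> vowel (running count: 1)
  Position 3: 'n' -> consonant (running count: 1)
  Position 4: 'a' -> vowel (running count: 2)
  Position 5: 'z' -> consonant (running count: 2)
  Position 6: 'u' -> vowel (running count: 3)
  Position 7: 'j' -> consonant (running count: 3)
  Position 8: 'o' -> vowel (running count: 4)
Total vowels: 4

4


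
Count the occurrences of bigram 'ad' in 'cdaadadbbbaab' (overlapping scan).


Scanning 'cdaadadbbbaab' for bigram 'ad':
  Position 0: 'cd' -> no
  Position 1: 'da' -> no
  Position 2: 'aa' -> no
  Position 3: 'ad' -> MATCH
  Position 4: 'da' -> no
  Position 5: 'ad' -> MATCH
  Position 6: 'db' -> no
  Position 7: 'bb' -> no
  Position 8: 'bb' -> no
  Position 9: 'ba' -> no
  Position 10: 'aa' -> no
  Position 11: 'ab' -> no
Total matches: 2

2


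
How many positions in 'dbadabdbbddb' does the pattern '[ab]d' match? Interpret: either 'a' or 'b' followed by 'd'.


Pattern: [ab]d means either 'a' or 'b' followed by 'd'.
Scanning 'dbadabdbbddb' position-by-position:
  Pos 0: window 'db' -> no
  Pos 1: window 'ba' -> no
  Pos 2: window 'ad' -> MATCH
  Pos 3: window 'da' -> no
  Pos 4: window 'ab' -> no
  Pos 5: window 'bd' -> MATCH
  Pos 6: window 'db' -> no
  Pos 7: window 'bb' -> no
  Pos 8: window 'bd' -> MATCH
  Pos 9: window 'dd' -> no
  Pos 10: window 'db' -> no
  Pos 11: window 'b' -> no
Total matches: 3

3


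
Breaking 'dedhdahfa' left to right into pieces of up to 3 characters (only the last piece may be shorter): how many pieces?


'dedhdahfa' has 9 characters.
Chunking with max size 3:
  Chunk 1: 'ded' (positions 0-2)
  Chunk 2: 'hda' (positions 3-5)
  Chunk 3: 'hfa' (positions 6-8)
Total chunks: ceil(9 / 3) = 3

3


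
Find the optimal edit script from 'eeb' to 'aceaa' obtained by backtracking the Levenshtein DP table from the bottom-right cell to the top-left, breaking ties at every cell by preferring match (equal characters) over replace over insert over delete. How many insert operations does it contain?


Edit distance = 4. Backtracking from cell (3, 5) with preference match > replace > insert > delete,
then listing the resulting alignment 'eeb' -> 'aceaa' left to right:
  Step 1: insert 'a' [insertion #1]
  Step 2: insert 'c' [insertion #2]
  Step 3: keep 'e'
  Step 4: replace e->a
  Step 5: replace b->a
Total insertions: 2

2


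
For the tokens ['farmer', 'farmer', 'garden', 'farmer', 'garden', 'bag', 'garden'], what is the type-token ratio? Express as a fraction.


Tokens: 7
Unique types: ('bag', 'farmer', 'garden') = 3
TTR = 3/7
Already in lowest terms.

3/7


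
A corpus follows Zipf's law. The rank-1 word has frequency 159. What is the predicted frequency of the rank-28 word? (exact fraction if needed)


Zipf's law: freq(rank) = f1 / rank
f1 = 159, rank = 28
freq = 159 / 28
GCD(159, 28) = 1
Simplified: 159/28

159/28


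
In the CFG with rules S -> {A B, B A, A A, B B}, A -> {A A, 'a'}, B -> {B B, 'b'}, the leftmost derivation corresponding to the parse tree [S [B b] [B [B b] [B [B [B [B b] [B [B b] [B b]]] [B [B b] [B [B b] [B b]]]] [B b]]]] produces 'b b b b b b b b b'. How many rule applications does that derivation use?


Every bracketed nonterminal node [X ...] in the tree is produced by exactly one rule application.
Reading the tree off as a leftmost derivation:
  Step 1: S  =>  B B   (applied S -> B B)
  Step 2: B B  =>  b B   (applied B -> b)
  Step 3: b B  =>  b B B   (applied B -> B B)
  Step 4: b B B  =>  b b B   (applied B -> b)
  Step 5: b b B  =>  b b B B   (applied B -> B B)
  Step 6: b b B B  =>  b b B B B   (applied B -> B B)
  Step 7: b b B B B  =>  b b B B B B   (applied B -> B B)
  Step 8: b b B B B B  =>  b b b B B B   (applied B -> b)
  Step 9: b b b B B B  =>  b b b B B B B   (applied B -> B B)
  Step 10: b b b B B B B  =>  b b b b B B B   (applied B -> b)
  Step 11: b b b b B B B  =>  b b b b b B B   (applied B -> b)
  Step 12: b b b b b B B  =>  b b b b b B B B   (applied B -> B B)
  Step 13: b b b b b B B B  =>  b b b b b b B B   (applied B -> b)
  Step 14: b b b b b b B B  =>  b b b b b b B B B   (applied B -> B B)
  Step 15: b b b b b b B B B  =>  b b b b b b b B B   (applied B -> b)
  Step 16: b b b b b b b B B  =>  b b b b b b b b B   (applied B -> b)
  Step 17: b b b b b b b b B  =>  b b b b b b b b b   (applied B -> b)
Final yield: b b b b b b b b b
Total rewrite steps: 17

17


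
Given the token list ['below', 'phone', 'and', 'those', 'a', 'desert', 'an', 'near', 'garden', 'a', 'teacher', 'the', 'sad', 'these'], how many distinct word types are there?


Listing all tokens and tracking unique types:
  Token 1: 'below' -> NEW (unique so far: 1)
  Token 2: 'phone' -> NEW (unique so far: 2)
  Token 3: 'and' -> NEW (unique so far: 3)
  Token 4: 'those' -> NEW (unique so far: 4)
  Token 5: 'a' -> NEW (unique so far: 5)
  Token 6: 'desert' -> NEW (unique so far: 6)
  Token 7: 'an' -> NEW (unique so far: 7)
  Token 8: 'near' -> NEW (unique so far: 8)
  Token 9: 'garden' -> NEW (unique so far: 9)
  Token 10: 'a' -> duplicate (unique so far: 9)
  Token 11: 'teacher' -> NEW (unique so far: 10)
  Token 12: 'the' -> NEW (unique so far: 11)
  Token 13: 'sad' -> NEW (unique so far: 12)
  Token 14: 'these' -> NEW (unique so far: 13)
Unique types: ('a', 'an', 'and', 'below', 'desert', 'garden', 'near', 'phone', 'sad', 'teacher', 'the', 'these', 'those')
Vocabulary size: 13

13


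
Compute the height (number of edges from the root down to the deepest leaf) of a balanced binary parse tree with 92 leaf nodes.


In a balanced binary tree with n leaves the deepest leaf is ceil(log2(n)) edges below the root.
log2(92) = 6.5236
ceil(6.5236) = 7
height (edges) = 7

7


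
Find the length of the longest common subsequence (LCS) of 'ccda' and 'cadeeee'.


DP table for LCS of 'ccda' and 'cadeeee':
       c  a  d  e  e  e  e
    0  0  0  0  0  0  0  0
  c 0  1  1  1  1  1  1  1
  c 0  1  1  1  1  1  1  1
  d 0  1  1  2  2  2  2  2
  a 0  1  2  2  2  2  2  2
LCS: 'cd'
LCS length = 2

2


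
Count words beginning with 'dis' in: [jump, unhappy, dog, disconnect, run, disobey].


Checking each word for prefix 'dis':
  'jump' -> no (count: 0)
  'unhappy' -> no (count: 0)
  'dog' -> no (count: 0)
  'disconnect' -> YES, starts with 'dis' (count: 1)
  'run' -> no (count: 1)
  'disobey' -> YES, starts with 'dis' (count: 2)
Total with prefix 'dis': 2

2


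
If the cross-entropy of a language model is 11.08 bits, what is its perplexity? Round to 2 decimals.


Perplexity formula: PP = 2^H
H = 11.08
PP = 2^11.08
Decompose: 2^11.08 = 2^11 * 2^0.08
2^11 = 2048, 2^0.08 ~ 1.0570180
PP ~ 2048 * 1.0570180 = 2164.7728640
Rounded to 2 decimals: 2164.77

2164.77


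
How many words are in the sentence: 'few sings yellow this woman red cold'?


Counting words by splitting on spaces:
  Word 1: 'few'
  Word 2: 'sings'
  Word 3: 'yellow'
  Word 4: 'this'
  Word 5: 'woman'
  Word 6: 'red'
  Word 7: 'cold'
Total words: 7

7


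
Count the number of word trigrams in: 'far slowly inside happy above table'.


Word trigrams from [6] words:
  Trigram 1: (far slowly inside)
  Trigram 2: (slowly inside happy)
  Trigram 3: (inside happy above)
  Trigram 4: (happy above table)
Total word trigrams: 6 - 2 = 4

4


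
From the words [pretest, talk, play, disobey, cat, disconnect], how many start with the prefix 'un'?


Checking each word for prefix 'un':
  'pretest' -> no (count: 0)
  'talk' -> no (count: 0)
  'play' -> no (count: 0)
  'disobey' -> no (count: 0)
  'cat' -> no (count: 0)
  'disconnect' -> no (count: 0)
Total with prefix 'un': 0

0


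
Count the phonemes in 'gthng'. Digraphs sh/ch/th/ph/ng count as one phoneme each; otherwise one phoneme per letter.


Parsing 'gthng' greedily, digraphs first:
  'g' -> consonant phoneme (phonemes so far: 1)
  'th' -> digraph (1 consonant phoneme) (phonemes so far: 2)
  'ng' -> digraph (1 consonant phoneme) (phonemes so far: 3)
Total phonemes: 3

3


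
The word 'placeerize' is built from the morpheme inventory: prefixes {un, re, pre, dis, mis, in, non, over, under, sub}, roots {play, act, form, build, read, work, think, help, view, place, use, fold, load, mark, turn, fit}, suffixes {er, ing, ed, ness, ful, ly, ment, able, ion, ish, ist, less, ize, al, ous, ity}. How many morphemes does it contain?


Segmenting 'placeerize' against the inventory:
  'place' -> root (morpheme 1)
  'er' -> suffix (morpheme 2)
  'ize' -> suffix (morpheme 3)
Total morphemes: 3

3


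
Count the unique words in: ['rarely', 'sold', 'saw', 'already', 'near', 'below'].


Listing all tokens and tracking unique types:
  Token 1: 'rarely' -> NEW (unique so far: 1)
  Token 2: 'sold' -> NEW (unique so far: 2)
  Token 3: 'saw' -> NEW (unique so far: 3)
  Token 4: 'already' -> NEW (unique so far: 4)
  Token 5: 'near' -> NEW (unique so far: 5)
  Token 6: 'below' -> NEW (unique so far: 6)
Unique types: ('already', 'below', 'near', 'rarely', 'saw', 'sold')
Vocabulary size: 6

6


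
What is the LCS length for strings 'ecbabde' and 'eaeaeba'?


DP table for LCS of 'ecbabde' and 'eaeaeba':
       e  a  e  a  e  b  a
    0  0  0  0  0  0  0  0
  e 0  1  1  1  1  1  1  1
  c 0  1  1  1  1  1  1  1
  b 0  1  1  1  1  1  2  2
  a 0  1  2  2  2  2  2  3
  b 0  1  2  2  2  2  3  3
  d 0  1  2  2  2  2  3  3
  e 0  1  2  3  3  3  3  3
LCS: 'eba'
LCS length = 3

3


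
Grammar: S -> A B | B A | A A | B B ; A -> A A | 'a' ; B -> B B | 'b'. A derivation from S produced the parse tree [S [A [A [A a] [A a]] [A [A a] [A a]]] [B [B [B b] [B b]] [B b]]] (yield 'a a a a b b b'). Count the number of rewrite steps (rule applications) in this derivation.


Every bracketed nonterminal node [X ...] in the tree is produced by exactly one rule application.
Reading the tree off as a leftmost derivation:
  Step 1: S  =>  A B   (applied S -> A B)
  Step 2: A B  =>  A A B   (applied A -> A A)
  Step 3: A A B  =>  A A A B   (applied A -> A A)
  Step 4: A A A B  =>  a A A B   (applied A -> a)
  Step 5: a A A B  =>  a a A B   (applied A -> a)
  Step 6: a a A B  =>  a a A A B   (applied A -> A A)
  Step 7: a a A A B  =>  a a a A B   (applied A -> a)
  Step 8: a a a A B  =>  a a a a B   (applied A -> a)
  Step 9: a a a a B  =>  a a a a B B   (applied B -> B B)
  Step 10: a a a a B B  =>  a a a a B B B   (applied B -> B B)
  Step 11: a a a a B B B  =>  a a a a b B B   (applied B -> b)
  Step 12: a a a a b B B  =>  a a a a b b B   (applied B -> b)
  Step 13: a a a a b b B  =>  a a a a b b b   (applied B -> b)
Final yield: a a a a b b b
Total rewrite steps: 13

13


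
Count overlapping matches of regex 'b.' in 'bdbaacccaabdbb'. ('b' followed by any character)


Pattern: b. means 'b' followed by any character.
Scanning 'bdbaacccaabdbb' position-by-position:
  Pos 0: window 'bd' -> MATCH
  Pos 1: window 'db' -> no
  Pos 2: window 'ba' -> MATCH
  Pos 3: window 'aa' -> no
  Pos 4: window 'ac' -> no
  Pos 5: window 'cc' -> no
  Pos 6: window 'cc' -> no
  Pos 7: window 'ca' -> no
  Pos 8: window 'aa' -> no
  Pos 9: window 'ab' -> no
  Pos 10: window 'bd' -> MATCH
  Pos 11: window 'db' -> no
  Pos 12: window 'bb' -> MATCH
  Pos 13: window 'b' -> no
Total matches: 4

4


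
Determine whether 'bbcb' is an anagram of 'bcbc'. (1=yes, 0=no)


Sort characters of 'bbcb': 'bbbc'
Sort characters of 'bcbc': 'bbcc'
Sorted forms differ -> they are NOT anagrams
Result: 0

0


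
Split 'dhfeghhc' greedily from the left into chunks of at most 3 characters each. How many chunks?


'dhfeghhc' has 8 characters.
Chunking with max size 3:
  Chunk 1: 'dhf' (positions 0-2)
  Chunk 2: 'egh' (positions 3-5)
  Chunk 3: 'hc' (positions 6-7)
Total chunks: ceil(8 / 3) = 3

3


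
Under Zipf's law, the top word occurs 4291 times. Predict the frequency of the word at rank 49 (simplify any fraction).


Zipf's law: freq(rank) = f1 / rank
f1 = 4291, rank = 49
freq = 4291 / 49
GCD(4291, 49) = 7
Simplified: 613/7

613/7


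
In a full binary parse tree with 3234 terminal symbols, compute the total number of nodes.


Leaf nodes (terminals): 3234
Internal nodes = n - 1 = 3234 - 1 = 3233
Total = leaves + internal = 3234 + 3233 = 6467

6467


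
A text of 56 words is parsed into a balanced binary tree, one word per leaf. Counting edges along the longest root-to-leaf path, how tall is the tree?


In a balanced binary tree with n leaves the deepest leaf is ceil(log2(n)) edges below the root.
log2(56) = 5.8074
ceil(5.8074) = 6
height (edges) = 6

6


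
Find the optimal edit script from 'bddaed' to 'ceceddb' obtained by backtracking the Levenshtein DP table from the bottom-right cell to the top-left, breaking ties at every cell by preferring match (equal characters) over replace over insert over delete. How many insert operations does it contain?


Edit distance = 6. Backtracking from cell (6, 7) with preference match > replace > insert > delete,
then listing the resulting alignment 'bddaed' -> 'ceceddb' left to right:
  Step 1: replace b->c
  Step 2: replace d->e
  Step 3: replace d->c
  Step 4: replace a->e
  Step 5: replace e->d
  Step 6: keep 'd'
  Step 7: insert 'b' [insertion #1]
Total insertions: 1

1


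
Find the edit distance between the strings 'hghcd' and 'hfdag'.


Building DP table for s1='hghcd' (len 5) and s2='hfdag' (len 5):
       h  f  d  a  g
    0  1  2  3  4  5
  h 1  0  1  2  3  4
  g 2  1  1  2  3  3
  h 3  2  2  2  3  4
  c 4  3  3  3  3  4
  d 5  4  4  3  4  4
Edit distance = dp[5][5] = 4

4


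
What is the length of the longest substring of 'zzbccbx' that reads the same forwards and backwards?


Scanning 'zzbccbx' for palindromic substrings.
Substring at positions 2-5: 'bccb'.
Check: reverse('bccb') = 'bccb' -> palindrome confirmed.
Neighbouring characters ('z' / 'x') break symmetry, so it cannot extend further.
No longer palindromic substring exists; longest length = 4

4


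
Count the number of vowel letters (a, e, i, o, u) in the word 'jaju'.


Scanning each character of 'jaju':
  Position 1: 'j' -> consonant (running count: 0)
  Position 2: 'a' -> vowel (running count: 1)
  Position 3: 'j' -> consonant (running count: 1)
  Position 4: 'u' -> vowel (running count: 2)
Total vowels: 2

2


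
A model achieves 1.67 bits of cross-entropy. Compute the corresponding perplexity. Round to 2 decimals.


Perplexity formula: PP = 2^H
H = 1.67
PP = 2^1.67
Decompose: 2^1.67 = 2^1 * 2^0.67
2^1 = 2, 2^0.67 ~ 1.5910730
PP ~ 2 * 1.5910730 = 3.1821460
Rounded to 2 decimals: 3.18

3.18


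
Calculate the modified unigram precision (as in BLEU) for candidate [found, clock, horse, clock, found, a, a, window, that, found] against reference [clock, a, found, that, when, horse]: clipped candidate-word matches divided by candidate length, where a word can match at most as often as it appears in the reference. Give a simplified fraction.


Reference word counts: {'a': 1, 'clock': 1, 'found': 1, 'horse': 1, 'that': 1, 'when': 1}
Checking each candidate word (with clipping):
  'found' -> in reference (ref count 1, used 1/1) -> match (matches: 1)
  'clock' -> in reference (ref count 1, used 1/1) -> match (matches: 2)
  'horse' -> in reference (ref count 1, used 1/1) -> match (matches: 3)
  'clock' -> ref count 1 already used up (1/1) -> clipped, no match (matches: 3)
  'found' -> ref count 1 already used up (1/1) -> clipped, no match (matches: 3)
  'a' -> in reference (ref count 1, used 1/1) -> match (matches: 4)
  'a' -> ref count 1 already used up (1/1) -> clipped, no match (matches: 4)
  'window' -> not in reference -> no match (matches: 4)
  'that' -> in reference (ref count 1, used 1/1) -> match (matches: 5)
  'found' -> ref count 1 already used up (1/1) -> clipped, no match (matches: 5)
Clipped matches: 5, Candidate length: 10
Precision = 5/10 = 1/2

1/2


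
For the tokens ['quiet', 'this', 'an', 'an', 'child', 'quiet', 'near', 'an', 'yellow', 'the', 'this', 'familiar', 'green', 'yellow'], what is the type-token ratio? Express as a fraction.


Tokens: 14
Unique types: ('an', 'child', 'familiar', 'green', 'near', 'quiet', 'the', 'this', 'yellow') = 9
TTR = 9/14
Already in lowest terms.

9/14


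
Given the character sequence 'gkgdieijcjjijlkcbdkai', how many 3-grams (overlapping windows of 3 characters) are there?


String 'gkgdieijcjjijlkcbdkai' has length L = 21.
Number of overlapping n-grams = L - n + 1
Substituting: 21 - 3 + 1 = 19

19


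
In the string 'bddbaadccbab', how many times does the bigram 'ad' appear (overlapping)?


Scanning 'bddbaadccbab' for bigram 'ad':
  Position 0: 'bd' -> no
  Position 1: 'dd' -> no
  Position 2: 'db' -> no
  Position 3: 'ba' -> no
  Position 4: 'aa' -> no
  Position 5: 'ad' -> MATCH
  Position 6: 'dc' -> no
  Position 7: 'cc' -> no
  Position 8: 'cb' -> no
  Position 9: 'ba' -> no
  Position 10: 'ab' -> no
Total matches: 1

1
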